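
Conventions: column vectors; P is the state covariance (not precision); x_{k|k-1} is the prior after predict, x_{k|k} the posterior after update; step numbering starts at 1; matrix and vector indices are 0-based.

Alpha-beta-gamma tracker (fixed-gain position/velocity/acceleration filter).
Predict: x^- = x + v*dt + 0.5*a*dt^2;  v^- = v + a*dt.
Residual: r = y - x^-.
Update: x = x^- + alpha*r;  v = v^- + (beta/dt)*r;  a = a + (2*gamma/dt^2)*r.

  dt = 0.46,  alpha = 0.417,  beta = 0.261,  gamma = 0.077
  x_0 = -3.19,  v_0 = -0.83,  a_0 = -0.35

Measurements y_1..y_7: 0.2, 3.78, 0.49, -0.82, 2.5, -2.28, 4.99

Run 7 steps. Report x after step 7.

x_post = 1.8588

step 1: x_pred=-3.6088  r=3.8088  x^+=-2.0205  v^+=1.1701  a^+=2.4220
step 2: x_pred=-1.2261  r=5.0061  x^+=0.8615  v^+=5.1246  a^+=6.0654
step 3: x_pred=3.8605  r=-3.3705  x^+=2.4550  v^+=6.0023  a^+=3.6124
step 4: x_pred=5.5982  r=-6.4182  x^+=2.9218  v^+=4.0223  a^+=-1.0588
step 5: x_pred=4.6601  r=-2.1601  x^+=3.7593  v^+=2.3097  a^+=-2.6309
step 6: x_pred=4.5434  r=-6.8234  x^+=1.6981  v^+=-2.7721  a^+=-7.5969
step 7: x_pred=-0.3808  r=5.3708  x^+=1.8588  v^+=-3.2193  a^+=-3.6880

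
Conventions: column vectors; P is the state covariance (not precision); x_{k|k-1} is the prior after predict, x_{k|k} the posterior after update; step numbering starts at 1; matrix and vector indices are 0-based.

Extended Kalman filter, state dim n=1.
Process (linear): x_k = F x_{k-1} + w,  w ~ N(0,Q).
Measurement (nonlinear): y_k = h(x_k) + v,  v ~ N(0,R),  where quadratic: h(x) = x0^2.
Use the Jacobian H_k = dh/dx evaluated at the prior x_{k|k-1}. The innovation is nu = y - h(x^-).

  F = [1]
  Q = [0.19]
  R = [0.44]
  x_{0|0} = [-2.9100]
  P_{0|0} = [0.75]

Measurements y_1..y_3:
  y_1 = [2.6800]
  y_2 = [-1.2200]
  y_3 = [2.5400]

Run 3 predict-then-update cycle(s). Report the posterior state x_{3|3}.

x_post = [-1.4649]

step 1: x^-=[-2.9100]  P^-=[0.9400]  H_jac=[-5.8200]  S=[32.2801]  K=[-0.1695]  nu=[-5.7881]  x^+=[-1.9290]  P^+=[0.0128]
step 2: x^-=[-1.9290]  P^-=[0.2028]  H_jac=[-3.8581]  S=[3.4588]  K=[-0.2262]  nu=[-4.9412]  x^+=[-0.8112]  P^+=[0.0258]
step 3: x^-=[-0.8112]  P^-=[0.2158]  H_jac=[-1.6224]  S=[1.0081]  K=[-0.3473]  nu=[1.8819]  x^+=[-1.4649]  P^+=[0.0942]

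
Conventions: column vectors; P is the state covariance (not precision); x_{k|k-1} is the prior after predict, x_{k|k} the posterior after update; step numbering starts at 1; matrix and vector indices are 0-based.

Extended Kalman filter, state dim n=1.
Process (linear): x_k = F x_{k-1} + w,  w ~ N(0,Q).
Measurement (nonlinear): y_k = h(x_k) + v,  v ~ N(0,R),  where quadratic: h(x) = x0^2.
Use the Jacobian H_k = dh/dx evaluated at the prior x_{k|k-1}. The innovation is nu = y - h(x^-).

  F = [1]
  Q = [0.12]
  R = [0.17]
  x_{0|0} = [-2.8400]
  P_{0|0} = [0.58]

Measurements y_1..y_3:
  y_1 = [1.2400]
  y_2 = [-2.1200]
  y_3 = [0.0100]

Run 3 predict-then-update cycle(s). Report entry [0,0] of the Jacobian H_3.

H_jac[0,0] = -0.6865

step 1: x^-=[-2.8400]  P^-=[0.7000]  H_jac=[-5.6800]  S=[22.7537]  K=[-0.1747]  nu=[-6.8256]  x^+=[-1.6473]  P^+=[0.0052]
step 2: x^-=[-1.6473]  P^-=[0.1252]  H_jac=[-3.2946]  S=[1.5293]  K=[-0.2698]  nu=[-4.8336]  x^+=[-0.3433]  P^+=[0.0139]
step 3: x^-=[-0.3433]  P^-=[0.1339]  H_jac=[-0.6865]  S=[0.2331]  K=[-0.3944]  nu=[-0.1078]  x^+=[-0.3007]  P^+=[0.0977]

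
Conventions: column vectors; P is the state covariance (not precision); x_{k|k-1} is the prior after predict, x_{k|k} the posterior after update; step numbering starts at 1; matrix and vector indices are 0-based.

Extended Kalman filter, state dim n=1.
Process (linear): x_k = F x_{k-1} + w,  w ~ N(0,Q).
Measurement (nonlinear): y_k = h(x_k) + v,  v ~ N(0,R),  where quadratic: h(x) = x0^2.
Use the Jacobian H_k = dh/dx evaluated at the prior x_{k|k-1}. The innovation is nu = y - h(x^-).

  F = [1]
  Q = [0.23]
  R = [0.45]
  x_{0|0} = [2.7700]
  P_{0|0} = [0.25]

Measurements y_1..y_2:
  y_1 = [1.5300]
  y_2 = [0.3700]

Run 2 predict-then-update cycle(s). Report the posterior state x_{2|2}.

x_post = [1.0583]

step 1: x^-=[2.7700]  P^-=[0.4800]  H_jac=[5.5400]  S=[15.1820]  K=[0.1752]  nu=[-6.1429]  x^+=[1.6940]  P^+=[0.0142]
step 2: x^-=[1.6940]  P^-=[0.2442]  H_jac=[3.3881]  S=[3.2535]  K=[0.2543]  nu=[-2.4998]  x^+=[1.0583]  P^+=[0.0338]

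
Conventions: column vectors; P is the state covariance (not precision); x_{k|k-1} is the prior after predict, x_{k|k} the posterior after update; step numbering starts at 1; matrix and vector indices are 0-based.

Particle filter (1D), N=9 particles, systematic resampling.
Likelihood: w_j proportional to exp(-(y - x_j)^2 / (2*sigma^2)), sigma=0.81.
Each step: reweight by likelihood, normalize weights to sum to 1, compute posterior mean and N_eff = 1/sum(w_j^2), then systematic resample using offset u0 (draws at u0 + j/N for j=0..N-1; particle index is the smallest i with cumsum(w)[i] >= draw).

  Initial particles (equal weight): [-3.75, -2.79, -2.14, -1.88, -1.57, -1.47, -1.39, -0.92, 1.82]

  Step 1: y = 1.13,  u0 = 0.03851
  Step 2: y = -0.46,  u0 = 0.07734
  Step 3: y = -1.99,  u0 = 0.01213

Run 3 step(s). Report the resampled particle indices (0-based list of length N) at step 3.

step 1: w=[0.0000, 0.0000, 0.0004, 0.0013, 0.0051, 0.0077, 0.0105, 0.0538, 0.9212]  mean=1.5898  Neff=1.1742  idx=[7, 8, 8, 8, 8, 8, 8, 8, 8]
step 2: w=[0.8482, 0.0190, 0.0190, 0.0190, 0.0190, 0.0190, 0.0190, 0.0190, 0.0190]  mean=-0.5042  Neff=1.3843  idx=[0, 0, 0, 0, 0, 0, 0, 1, 7]
step 3: w=[0.1429, 0.1429, 0.1429, 0.1429, 0.1429, 0.1429, 0.1429, 0.0000, 0.0000]  mean=-0.9200  Neff=7.0002  idx=[0, 0, 1, 2, 3, 3, 4, 5, 6]

resampled_idx = [0, 0, 1, 2, 3, 3, 4, 5, 6]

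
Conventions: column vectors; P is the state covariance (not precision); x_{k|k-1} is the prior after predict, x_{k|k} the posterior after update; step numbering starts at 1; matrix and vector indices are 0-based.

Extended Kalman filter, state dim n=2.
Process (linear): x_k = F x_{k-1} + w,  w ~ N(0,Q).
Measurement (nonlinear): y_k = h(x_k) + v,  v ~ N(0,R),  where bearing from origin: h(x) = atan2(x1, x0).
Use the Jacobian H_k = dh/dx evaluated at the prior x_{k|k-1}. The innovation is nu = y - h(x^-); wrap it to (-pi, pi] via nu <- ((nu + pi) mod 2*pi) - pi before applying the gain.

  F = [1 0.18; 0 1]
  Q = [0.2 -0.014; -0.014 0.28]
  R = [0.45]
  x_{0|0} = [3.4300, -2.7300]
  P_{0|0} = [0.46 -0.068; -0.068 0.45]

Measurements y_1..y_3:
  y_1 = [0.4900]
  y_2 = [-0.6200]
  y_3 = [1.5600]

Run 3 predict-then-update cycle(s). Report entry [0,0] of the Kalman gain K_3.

step 1: x^-=[2.9386, -2.7300]  P^-=[0.6501 -0.0010; -0.0010 0.7300]  H_jac=[0.1697 0.1827]  S=[0.4930]  K=[0.2234; 0.2701]  nu=[1.2386]  x^+=[3.2153, -2.3954]  P^+=[0.6255 -0.0307; -0.0307 0.6940]
step 2: x^-=[2.7841, -2.3954]  P^-=[0.8369 0.0802; 0.0802 0.9740]  H_jac=[0.1776 0.2064]  S=[0.5238]  K=[0.3153; 0.4110]  nu=[0.0905]  x^+=[2.8126, -2.3582]  P^+=[0.7848 0.0123; 0.0123 0.8856]
step 3: x^-=[2.3882, -2.3582]  P^-=[1.0179 0.1577; 0.1577 1.1656]  H_jac=[0.2093 0.2120]  S=[0.5610]  K=[0.4395; 0.4993]  nu=[2.3391]  x^+=[3.4161, -1.1903]  P^+=[0.9096 0.0346; 0.0346 1.0257]

K[0,0] = 0.4395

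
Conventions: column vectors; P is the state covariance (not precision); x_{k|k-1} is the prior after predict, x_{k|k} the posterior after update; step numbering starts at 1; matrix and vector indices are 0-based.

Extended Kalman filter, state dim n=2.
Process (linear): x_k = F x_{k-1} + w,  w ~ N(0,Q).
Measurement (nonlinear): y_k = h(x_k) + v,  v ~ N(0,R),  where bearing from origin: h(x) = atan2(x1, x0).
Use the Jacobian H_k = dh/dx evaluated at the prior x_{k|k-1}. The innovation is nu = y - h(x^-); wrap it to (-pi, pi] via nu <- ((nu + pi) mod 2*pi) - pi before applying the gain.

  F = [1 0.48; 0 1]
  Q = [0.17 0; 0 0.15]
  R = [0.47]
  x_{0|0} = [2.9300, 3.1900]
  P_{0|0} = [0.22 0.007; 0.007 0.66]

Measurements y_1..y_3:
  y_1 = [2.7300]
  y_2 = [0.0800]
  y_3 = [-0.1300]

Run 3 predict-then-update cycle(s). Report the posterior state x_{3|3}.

x_post = [7.7925, 3.4331]

step 1: x^-=[4.4612, 3.1900]  P^-=[0.5488 0.3238; 0.3238 0.8100]  H_jac=[-0.1061 0.1483]  S=[0.4838]  K=[-0.0210; 0.1773]  nu=[2.1092]  x^+=[4.4168, 3.5641]  P^+=[0.5486 0.3256; 0.3256 0.7948]
step 2: x^-=[6.1276, 3.5641]  P^-=[1.2143 0.7071; 0.7071 0.9448]  H_jac=[-0.0709 0.1219]  S=[0.4779]  K=[0.0002; 0.1361]  nu=[-0.4468]  x^+=[6.1275, 3.5032]  P^+=[1.2143 0.7071; 0.7071 0.9359]
step 3: x^-=[7.8090, 3.5032]  P^-=[2.2787 1.1563; 1.1563 1.0859]  H_jac=[-0.0478 0.1066]  S=[0.4758]  K=[0.0300; 0.1271]  nu=[-0.5517]  x^+=[7.7925, 3.4331]  P^+=[2.2783 1.1545; 1.1545 1.0782]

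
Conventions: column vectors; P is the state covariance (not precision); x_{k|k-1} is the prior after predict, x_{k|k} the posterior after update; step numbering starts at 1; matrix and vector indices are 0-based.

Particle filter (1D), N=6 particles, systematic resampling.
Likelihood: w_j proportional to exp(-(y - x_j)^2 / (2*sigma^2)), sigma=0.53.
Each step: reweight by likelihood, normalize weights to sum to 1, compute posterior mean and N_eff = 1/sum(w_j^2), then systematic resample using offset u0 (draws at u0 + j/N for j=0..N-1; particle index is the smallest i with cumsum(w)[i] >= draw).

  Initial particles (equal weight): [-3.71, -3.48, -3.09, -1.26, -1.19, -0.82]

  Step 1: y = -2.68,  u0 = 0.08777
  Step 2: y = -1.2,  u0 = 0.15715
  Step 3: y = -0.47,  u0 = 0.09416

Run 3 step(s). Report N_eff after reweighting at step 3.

N_eff = 6.0000

step 1: w=[0.1199, 0.2537, 0.5876, 0.0219, 0.0152, 0.0017]  mean=-3.1905  Neff=2.3545  idx=[0, 1, 2, 2, 2, 2]
step 2: w=[0.0019, 0.0136, 0.2461, 0.2461, 0.2461, 0.2461]  mean=-3.0965  Neff=4.1240  idx=[2, 3, 3, 4, 5, 5]
step 3: w=[0.1667, 0.1667, 0.1667, 0.1667, 0.1667, 0.1667]  mean=-3.0900  Neff=6.0000  idx=[0, 1, 2, 3, 4, 5]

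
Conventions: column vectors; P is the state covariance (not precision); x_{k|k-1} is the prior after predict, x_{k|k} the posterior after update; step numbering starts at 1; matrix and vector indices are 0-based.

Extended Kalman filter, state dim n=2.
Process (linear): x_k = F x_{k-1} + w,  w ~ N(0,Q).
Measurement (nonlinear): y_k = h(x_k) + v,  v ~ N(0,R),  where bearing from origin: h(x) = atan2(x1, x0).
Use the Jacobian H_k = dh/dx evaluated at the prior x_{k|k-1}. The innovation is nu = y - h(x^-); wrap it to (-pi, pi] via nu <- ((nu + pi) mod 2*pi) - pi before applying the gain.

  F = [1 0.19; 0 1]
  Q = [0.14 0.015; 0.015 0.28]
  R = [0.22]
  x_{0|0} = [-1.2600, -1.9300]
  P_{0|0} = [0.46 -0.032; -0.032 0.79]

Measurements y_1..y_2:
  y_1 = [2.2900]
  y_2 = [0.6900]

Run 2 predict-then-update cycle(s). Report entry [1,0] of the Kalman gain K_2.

step 1: x^-=[-1.6267, -1.9300]  P^-=[0.6164 0.1331; 0.1331 1.0700]  H_jac=[0.3029 -0.2553]  S=[0.3257]  K=[0.4689; -0.7150]  nu=[-1.7221]  x^+=[-2.4342, -0.6988]  P^+=[0.5447 0.2423; 0.2423 0.9035]
step 2: x^-=[-2.5669, -0.6988]  P^-=[0.8094 0.4290; 0.4290 1.1835]  H_jac=[0.0987 -0.3627]  S=[0.3529]  K=[-0.2144; -1.0965]  nu=[-2.7174]  x^+=[-1.9843, 2.2807]  P^+=[0.7932 0.3460; 0.3460 0.7593]

K[1,0] = -1.0965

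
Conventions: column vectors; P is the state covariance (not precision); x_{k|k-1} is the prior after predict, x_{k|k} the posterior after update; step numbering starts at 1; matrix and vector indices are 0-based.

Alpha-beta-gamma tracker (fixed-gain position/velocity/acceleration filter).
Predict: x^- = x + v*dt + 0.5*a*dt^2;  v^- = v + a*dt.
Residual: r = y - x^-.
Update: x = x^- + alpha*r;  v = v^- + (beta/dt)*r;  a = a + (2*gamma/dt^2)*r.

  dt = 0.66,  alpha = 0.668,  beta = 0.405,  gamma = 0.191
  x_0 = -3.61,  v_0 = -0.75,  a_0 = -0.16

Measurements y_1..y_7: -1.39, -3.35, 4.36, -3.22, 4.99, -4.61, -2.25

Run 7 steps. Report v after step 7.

step 1: x_pred=-4.1398  r=2.7498  x^+=-2.3029  v^+=0.8318  a^+=2.2515
step 2: x_pred=-1.2636  r=-2.0864  x^+=-2.6573  v^+=1.0375  a^+=0.4218
step 3: x_pred=-1.8807  r=6.2407  x^+=2.2881  v^+=5.1454  a^+=5.8946
step 4: x_pred=6.9679  r=-10.1879  x^+=0.1624  v^+=2.7842  a^+=-3.0397
step 5: x_pred=1.3379  r=3.6521  x^+=3.7775  v^+=3.0190  a^+=0.1630
step 6: x_pred=5.8056  r=-10.4156  x^+=-1.1520  v^+=-3.2647  a^+=-8.9709
step 7: x_pred=-5.2606  r=3.0106  x^+=-3.2495  v^+=-7.3381  a^+=-6.3307

v_post = -7.3381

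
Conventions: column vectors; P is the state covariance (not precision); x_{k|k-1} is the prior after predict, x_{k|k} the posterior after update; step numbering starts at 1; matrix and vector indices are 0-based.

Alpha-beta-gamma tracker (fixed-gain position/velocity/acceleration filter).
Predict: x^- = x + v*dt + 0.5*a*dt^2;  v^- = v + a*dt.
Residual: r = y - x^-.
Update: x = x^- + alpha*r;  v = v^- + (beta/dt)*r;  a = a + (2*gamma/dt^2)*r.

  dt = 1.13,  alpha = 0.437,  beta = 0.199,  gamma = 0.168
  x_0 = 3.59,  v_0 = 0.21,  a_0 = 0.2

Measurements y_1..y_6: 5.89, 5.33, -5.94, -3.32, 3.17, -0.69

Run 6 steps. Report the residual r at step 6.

step 1: x_pred=3.9550  r=1.9350  x^+=4.8006  v^+=0.7768  a^+=0.7092
step 2: x_pred=6.1311  r=-0.8011  x^+=5.7810  v^+=1.4371  a^+=0.4984
step 3: x_pred=7.7231  r=-13.6631  x^+=1.7523  v^+=-0.4059  a^+=-3.0969
step 4: x_pred=-0.6836  r=-2.6364  x^+=-1.8357  v^+=-4.3697  a^+=-3.7906
step 5: x_pred=-9.1936  r=12.3636  x^+=-3.7907  v^+=-6.4758  a^+=-0.5373
step 6: x_pred=-11.4514  r=10.7614  x^+=-6.7487  v^+=-5.1878  a^+=2.2944

resid = 10.7614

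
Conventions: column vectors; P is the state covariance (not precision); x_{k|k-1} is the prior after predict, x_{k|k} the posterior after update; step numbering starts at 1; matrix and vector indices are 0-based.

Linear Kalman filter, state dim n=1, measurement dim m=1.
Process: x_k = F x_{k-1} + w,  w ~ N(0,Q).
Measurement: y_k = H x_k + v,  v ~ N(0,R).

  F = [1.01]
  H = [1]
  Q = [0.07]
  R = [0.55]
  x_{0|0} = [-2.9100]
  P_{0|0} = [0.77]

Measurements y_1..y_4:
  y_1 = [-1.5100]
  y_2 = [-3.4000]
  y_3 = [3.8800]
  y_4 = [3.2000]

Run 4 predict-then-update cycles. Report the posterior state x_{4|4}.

x_post = [0.8482]

step 1: x^-=[-2.9391]  P^-=[0.8555]  S=[1.4055]  K=[0.6087]  nu=[1.4291]  x^+=[-2.0692]  P^+=[0.3348]
step 2: x^-=[-2.0899]  P^-=[0.4115]  S=[0.9615]  K=[0.4280]  nu=[-1.3101]  x^+=[-2.6506]  P^+=[0.2354]
step 3: x^-=[-2.6771]  P^-=[0.3101]  S=[0.8601]  K=[0.3606]  nu=[6.5571]  x^+=[-0.3129]  P^+=[0.1983]
step 4: x^-=[-0.3161]  P^-=[0.2723]  S=[0.8223]  K=[0.3311]  nu=[3.5161]  x^+=[0.8482]  P^+=[0.1821]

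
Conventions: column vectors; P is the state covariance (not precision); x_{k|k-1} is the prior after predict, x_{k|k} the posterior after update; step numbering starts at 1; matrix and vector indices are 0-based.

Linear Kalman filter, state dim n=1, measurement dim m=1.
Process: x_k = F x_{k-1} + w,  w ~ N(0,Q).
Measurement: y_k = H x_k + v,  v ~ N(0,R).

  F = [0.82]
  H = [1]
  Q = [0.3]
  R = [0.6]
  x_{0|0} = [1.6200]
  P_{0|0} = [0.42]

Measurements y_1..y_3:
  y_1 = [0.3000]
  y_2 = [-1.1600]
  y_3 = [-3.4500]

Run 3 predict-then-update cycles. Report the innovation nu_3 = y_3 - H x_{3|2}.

innov = [-3.3200]

step 1: x^-=[1.3284]  P^-=[0.5824]  S=[1.1824]  K=[0.4926]  nu=[-1.0284]  x^+=[0.8219]  P^+=[0.2955]
step 2: x^-=[0.6739]  P^-=[0.4987]  S=[1.0987]  K=[0.4539]  nu=[-1.8339]  x^+=[-0.1585]  P^+=[0.2723]
step 3: x^-=[-0.1300]  P^-=[0.4831]  S=[1.0831]  K=[0.4460]  nu=[-3.3200]  x^+=[-1.6109]  P^+=[0.2676]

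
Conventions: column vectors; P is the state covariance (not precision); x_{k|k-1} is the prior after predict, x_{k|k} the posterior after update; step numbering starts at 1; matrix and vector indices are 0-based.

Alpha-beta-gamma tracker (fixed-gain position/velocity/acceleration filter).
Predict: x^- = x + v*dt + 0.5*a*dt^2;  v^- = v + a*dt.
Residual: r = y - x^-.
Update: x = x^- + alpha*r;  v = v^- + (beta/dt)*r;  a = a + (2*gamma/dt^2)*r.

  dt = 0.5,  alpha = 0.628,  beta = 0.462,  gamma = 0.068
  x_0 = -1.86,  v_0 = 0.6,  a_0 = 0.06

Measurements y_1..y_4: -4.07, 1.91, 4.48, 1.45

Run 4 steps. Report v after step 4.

step 1: x_pred=-1.5525  r=-2.5175  x^+=-3.1335  v^+=-1.6962  a^+=-1.3095
step 2: x_pred=-4.1453  r=6.0553  x^+=-0.3426  v^+=3.2441  a^+=1.9845
step 3: x_pred=1.5276  r=2.9524  x^+=3.3817  v^+=6.9644  a^+=3.5907
step 4: x_pred=7.3128  r=-5.8628  x^+=3.6309  v^+=3.3426  a^+=0.4013

v_post = 3.3426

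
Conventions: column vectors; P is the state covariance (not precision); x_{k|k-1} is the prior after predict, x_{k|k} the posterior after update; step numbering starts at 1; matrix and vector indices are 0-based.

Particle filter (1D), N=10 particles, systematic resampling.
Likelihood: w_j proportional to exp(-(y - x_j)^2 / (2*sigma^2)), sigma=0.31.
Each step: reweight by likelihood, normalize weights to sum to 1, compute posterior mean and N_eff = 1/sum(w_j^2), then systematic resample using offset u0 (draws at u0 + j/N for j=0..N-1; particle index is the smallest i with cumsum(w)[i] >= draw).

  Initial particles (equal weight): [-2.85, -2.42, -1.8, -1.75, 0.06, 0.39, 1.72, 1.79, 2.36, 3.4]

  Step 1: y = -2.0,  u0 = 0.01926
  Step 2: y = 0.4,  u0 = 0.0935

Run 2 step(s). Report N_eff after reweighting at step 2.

step 1: w=[0.0119, 0.2041, 0.4149, 0.3691, 0.0000, 0.0000, 0.0000, 0.0000, 0.0000, 0.0000]  mean=-1.9206  Neff=2.8556  idx=[1, 1, 2, 2, 2, 2, 2, 3, 3, 3]
step 2: w=[0.0000, 0.0000, 0.0699, 0.0699, 0.0699, 0.0699, 0.0699, 0.2168, 0.2168, 0.2168]  mean=-1.7675  Neff=6.0441  idx=[3, 4, 6, 7, 7, 8, 8, 9, 9, 9]

N_eff = 6.0441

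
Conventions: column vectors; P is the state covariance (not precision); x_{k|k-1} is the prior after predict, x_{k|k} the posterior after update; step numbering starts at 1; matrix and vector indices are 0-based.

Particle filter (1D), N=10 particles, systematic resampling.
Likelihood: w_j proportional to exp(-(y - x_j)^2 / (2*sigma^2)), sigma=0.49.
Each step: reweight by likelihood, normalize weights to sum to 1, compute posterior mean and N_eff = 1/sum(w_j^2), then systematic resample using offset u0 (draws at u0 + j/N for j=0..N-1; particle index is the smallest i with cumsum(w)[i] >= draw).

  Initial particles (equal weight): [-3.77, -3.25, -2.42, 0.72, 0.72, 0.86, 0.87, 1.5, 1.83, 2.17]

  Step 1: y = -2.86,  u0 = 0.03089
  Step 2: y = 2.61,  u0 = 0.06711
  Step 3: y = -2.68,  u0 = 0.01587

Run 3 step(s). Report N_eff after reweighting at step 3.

step 1: w=[0.1132, 0.4626, 0.4243, 0.0000, 0.0000, 0.0000, 0.0000, 0.0000, 0.0000, 0.0000]  mean=-2.9567  Neff=2.4584  idx=[0, 1, 1, 1, 1, 1, 2, 2, 2, 2]
step 2: w=[0.0000, 0.0000, 0.0000, 0.0000, 0.0000, 0.0000, 0.2500, 0.2500, 0.2500, 0.2500]  mean=-2.4200  Neff=4.0000  idx=[6, 6, 7, 7, 7, 8, 8, 9, 9, 9]
step 3: w=[0.1000, 0.1000, 0.1000, 0.1000, 0.1000, 0.1000, 0.1000, 0.1000, 0.1000, 0.1000]  mean=-2.4200  Neff=10.0000  idx=[0, 1, 2, 3, 4, 5, 6, 7, 8, 9]

N_eff = 10.0000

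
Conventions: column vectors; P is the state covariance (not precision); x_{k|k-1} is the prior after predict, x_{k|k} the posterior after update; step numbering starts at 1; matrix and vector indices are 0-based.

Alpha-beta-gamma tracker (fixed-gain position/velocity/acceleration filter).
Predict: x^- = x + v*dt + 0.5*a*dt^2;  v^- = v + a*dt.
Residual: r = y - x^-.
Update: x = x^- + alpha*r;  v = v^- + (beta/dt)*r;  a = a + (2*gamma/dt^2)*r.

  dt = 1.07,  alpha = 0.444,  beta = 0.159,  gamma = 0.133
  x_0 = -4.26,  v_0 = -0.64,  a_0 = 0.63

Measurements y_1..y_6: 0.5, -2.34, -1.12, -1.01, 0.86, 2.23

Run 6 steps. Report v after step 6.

v_post = -0.3123

step 1: x_pred=-4.5842  r=5.0842  x^+=-2.3268  v^+=0.7896  a^+=1.8112
step 2: x_pred=-0.4451  r=-1.8949  x^+=-1.2864  v^+=2.4460  a^+=1.3710
step 3: x_pred=2.1156  r=-3.2356  x^+=0.6790  v^+=3.4322  a^+=0.6192
step 4: x_pred=4.7059  r=-5.7159  x^+=2.1680  v^+=3.2454  a^+=-0.7088
step 5: x_pred=5.2348  r=-4.3748  x^+=3.2924  v^+=1.8369  a^+=-1.7252
step 6: x_pred=4.2703  r=-2.0403  x^+=3.3644  v^+=-0.3123  a^+=-2.1992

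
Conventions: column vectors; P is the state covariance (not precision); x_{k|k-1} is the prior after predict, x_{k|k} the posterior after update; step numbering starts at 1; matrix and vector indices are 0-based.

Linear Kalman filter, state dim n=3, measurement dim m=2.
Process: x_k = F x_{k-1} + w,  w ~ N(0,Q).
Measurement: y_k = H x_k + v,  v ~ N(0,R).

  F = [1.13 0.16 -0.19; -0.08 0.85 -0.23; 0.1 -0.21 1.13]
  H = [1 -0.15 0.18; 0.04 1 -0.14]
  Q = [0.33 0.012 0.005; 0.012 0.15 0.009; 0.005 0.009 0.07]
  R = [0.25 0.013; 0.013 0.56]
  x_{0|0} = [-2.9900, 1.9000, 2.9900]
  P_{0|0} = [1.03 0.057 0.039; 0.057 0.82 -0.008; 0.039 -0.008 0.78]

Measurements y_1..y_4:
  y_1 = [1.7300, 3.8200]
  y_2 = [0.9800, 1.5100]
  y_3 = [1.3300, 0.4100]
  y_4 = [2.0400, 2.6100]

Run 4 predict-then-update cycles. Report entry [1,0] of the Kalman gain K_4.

K[1,0] = 0.0210

step 1: x^-=[-3.6428, 1.1665, 2.6807]  P^-=[1.6987 0.1106 -0.0389; 0.1106 0.7871 -0.3550; -0.0389 -0.3550 1.1227]  S=[1.9748 -0.0217; -0.0217 1.4805]  K=[0.8498 0.1367; -0.0299 0.5678; 0.1058 -0.3455]  nu=[5.0652, 3.1745]  x^+=[1.0954, 2.8173, 2.1198]  P^+=[0.2501 0.0562 -0.1526; 0.0562 0.3074 -0.0569; -0.1526 -0.0569 0.9223]
step 2: x^-=[1.2858, 1.8195, 1.9133]  P^-=[0.7799 0.1734 -0.3920; 0.1734 0.4314 -0.3219; -0.3920 -0.3219 1.2539]  S=[0.9044 0.1076; 0.1076 1.1256]  K=[0.7364 0.1601; 0.0051 0.4290; -0.0771 -0.4485]  nu=[-0.3773, -0.0931]  x^+=[0.9931, 1.7777, 1.9842]  P^+=[0.2351 0.0586 -0.2229; 0.0586 0.2238 -0.1012; -0.2229 -0.1012 1.0146]
step 3: x^-=[1.0296, 0.9752, 1.9681]  P^-=[0.7956 0.1957 -0.5095; 0.1957 0.3902 -0.3674; -0.5095 -0.3674 1.3730]  S=[0.8766 0.1400; 0.1400 1.1027]  K=[0.7413 0.1769; 0.0162 0.4056; -0.1556 -0.5062]  nu=[0.0924, -0.3309]  x^+=[1.0396, 0.8425, 2.1212]  P^+=[0.2427 0.0635 -0.2533; 0.0635 0.2068 -0.1288; -0.2533 -0.1288 1.0472]
step 4: x^-=[0.9065, 0.1451, 2.3240]  P^-=[0.8226 0.2117 -0.5604; 0.2117 0.3887 -0.3967; -0.5604 -0.3967 1.4199]  S=[0.8835 0.1569; 0.1569 1.1122]  K=[0.7481 0.1849; 0.0210 0.4041; -0.1836 -0.5297]  nu=[0.7369, 2.7540]  x^+=[1.9671, 1.2735, 0.7299]  P^+=[0.2467 0.0666 -0.2626; 0.0666 0.2041 -0.1419; -0.2626 -0.1419 1.0475]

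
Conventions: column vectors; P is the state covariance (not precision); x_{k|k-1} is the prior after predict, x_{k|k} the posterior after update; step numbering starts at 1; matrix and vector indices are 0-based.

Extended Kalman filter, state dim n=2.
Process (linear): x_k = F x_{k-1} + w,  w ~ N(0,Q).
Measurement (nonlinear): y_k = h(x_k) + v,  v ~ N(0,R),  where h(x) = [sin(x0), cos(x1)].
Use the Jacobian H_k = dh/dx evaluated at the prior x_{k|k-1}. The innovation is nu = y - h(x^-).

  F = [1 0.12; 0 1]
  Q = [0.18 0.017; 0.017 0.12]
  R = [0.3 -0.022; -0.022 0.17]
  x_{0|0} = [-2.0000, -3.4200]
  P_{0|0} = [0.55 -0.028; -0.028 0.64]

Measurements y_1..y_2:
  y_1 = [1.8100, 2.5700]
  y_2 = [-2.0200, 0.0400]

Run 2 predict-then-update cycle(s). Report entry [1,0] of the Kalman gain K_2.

step 1: x^-=[-2.4104, -3.4200]  P^-=[0.7325 0.0658; 0.0658 0.7600]  H_jac=[-0.7444 0.0000; 0.0000 -0.2748]  S=[0.7059 -0.0085; -0.0085 0.2274]  K=[-0.7738 -0.1086; -0.0805 -0.9215]  nu=[2.4778, 3.5315]  x^+=[-4.7110, -6.8739]  P^+=[0.3086 0.0052; 0.0052 0.5636]
step 2: x^-=[-5.5359, -6.8739]  P^-=[0.4980 0.0899; 0.0899 0.6836]  H_jac=[0.7335 0.0000; 0.0000 0.5569]  S=[0.5680 0.0147; 0.0147 0.3820]  K=[0.6404 0.1063; 0.0903 0.9931]  nu=[-2.6996, -0.7906]  x^+=[-7.3489, -7.9028]  P^+=[0.2587 0.0072; 0.0072 0.2996]

K[1,0] = 0.0903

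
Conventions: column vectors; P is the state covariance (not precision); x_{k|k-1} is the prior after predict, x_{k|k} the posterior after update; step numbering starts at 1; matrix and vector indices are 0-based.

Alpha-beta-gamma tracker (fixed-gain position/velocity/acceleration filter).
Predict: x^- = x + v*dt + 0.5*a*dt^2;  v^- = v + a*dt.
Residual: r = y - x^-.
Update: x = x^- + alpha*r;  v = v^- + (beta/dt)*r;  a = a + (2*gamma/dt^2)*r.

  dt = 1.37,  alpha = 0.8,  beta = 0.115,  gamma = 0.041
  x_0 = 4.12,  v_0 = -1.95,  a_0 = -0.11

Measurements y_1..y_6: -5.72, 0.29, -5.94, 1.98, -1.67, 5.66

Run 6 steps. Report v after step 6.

step 1: x_pred=1.3453  r=-7.0653  x^+=-4.3069  v^+=-2.6938  a^+=-0.4187
step 2: x_pred=-8.3903  r=8.6803  x^+=-1.4461  v^+=-2.5387  a^+=-0.0394
step 3: x_pred=-4.9611  r=-0.9789  x^+=-5.7442  v^+=-2.6749  a^+=-0.0822
step 4: x_pred=-9.4860  r=11.4660  x^+=-0.3132  v^+=-1.8251  a^+=0.4187
step 5: x_pred=-2.4206  r=0.7506  x^+=-1.8201  v^+=-1.1884  a^+=0.4515
step 6: x_pred=-3.0245  r=8.6845  x^+=3.9231  v^+=0.1592  a^+=0.8309

v_post = 0.1592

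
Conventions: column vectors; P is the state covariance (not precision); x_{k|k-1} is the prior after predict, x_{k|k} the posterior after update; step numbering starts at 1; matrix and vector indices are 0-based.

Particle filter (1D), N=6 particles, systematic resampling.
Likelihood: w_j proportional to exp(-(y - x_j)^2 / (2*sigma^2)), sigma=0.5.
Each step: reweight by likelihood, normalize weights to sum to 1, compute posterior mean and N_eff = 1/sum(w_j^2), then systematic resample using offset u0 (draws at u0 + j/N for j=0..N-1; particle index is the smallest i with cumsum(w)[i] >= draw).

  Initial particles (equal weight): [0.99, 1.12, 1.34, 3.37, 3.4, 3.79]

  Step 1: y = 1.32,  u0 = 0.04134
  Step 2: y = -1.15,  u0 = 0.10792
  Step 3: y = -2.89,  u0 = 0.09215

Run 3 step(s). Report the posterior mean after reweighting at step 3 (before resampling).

post_mean = 0.9979

step 1: w=[0.2949, 0.3385, 0.3664, 0.0001, 0.0001, 0.0000]  mean=1.1626  Neff=2.9777  idx=[0, 0, 1, 1, 2, 2]
step 2: w=[0.3685, 0.3685, 0.1171, 0.1171, 0.0144, 0.0144]  mean=1.0305  Neff=3.3398  idx=[0, 0, 1, 1, 2, 3]
step 3: w=[0.2349, 0.2349, 0.2349, 0.2349, 0.0302, 0.0302]  mean=0.9979  Neff=4.4936  idx=[0, 1, 1, 2, 3, 3]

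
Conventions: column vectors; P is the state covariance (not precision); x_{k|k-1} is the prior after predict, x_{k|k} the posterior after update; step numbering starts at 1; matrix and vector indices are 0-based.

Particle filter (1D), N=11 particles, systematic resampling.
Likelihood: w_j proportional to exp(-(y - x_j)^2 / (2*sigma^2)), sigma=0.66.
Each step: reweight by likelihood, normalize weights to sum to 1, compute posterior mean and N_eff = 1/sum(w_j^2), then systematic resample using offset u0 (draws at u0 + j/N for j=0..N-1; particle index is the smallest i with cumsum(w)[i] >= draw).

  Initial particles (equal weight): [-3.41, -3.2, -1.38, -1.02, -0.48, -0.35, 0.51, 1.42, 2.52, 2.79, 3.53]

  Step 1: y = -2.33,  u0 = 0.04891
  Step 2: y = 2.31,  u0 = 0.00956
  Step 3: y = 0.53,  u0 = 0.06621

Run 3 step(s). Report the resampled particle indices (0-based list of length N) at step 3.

resampled_idx = [1, 2, 3, 4, 5, 6, 7, 7, 8, 9, 10]

step 1: w=[0.2172, 0.3476, 0.2941, 0.1156, 0.0163, 0.0092, 0.0001, 0.0000, 0.0000, 0.0000, 0.0000]  mean=-2.3876  Neff=3.7291  idx=[0, 0, 1, 1, 1, 1, 2, 2, 2, 3, 3]
step 2: w=[0.0000, 0.0000, 0.0000, 0.0000, 0.0000, 0.0000, 0.0254, 0.0254, 0.0254, 0.4619, 0.4619]  mean=-1.0474  Neff=2.3329  idx=[6, 9, 9, 9, 9, 9, 10, 10, 10, 10, 10]
step 3: w=[0.0234, 0.0977, 0.0977, 0.0977, 0.0977, 0.0977, 0.0977, 0.0977, 0.0977, 0.0977, 0.0977]  mean=-1.0284  Neff=10.4247  idx=[1, 2, 3, 4, 5, 6, 7, 7, 8, 9, 10]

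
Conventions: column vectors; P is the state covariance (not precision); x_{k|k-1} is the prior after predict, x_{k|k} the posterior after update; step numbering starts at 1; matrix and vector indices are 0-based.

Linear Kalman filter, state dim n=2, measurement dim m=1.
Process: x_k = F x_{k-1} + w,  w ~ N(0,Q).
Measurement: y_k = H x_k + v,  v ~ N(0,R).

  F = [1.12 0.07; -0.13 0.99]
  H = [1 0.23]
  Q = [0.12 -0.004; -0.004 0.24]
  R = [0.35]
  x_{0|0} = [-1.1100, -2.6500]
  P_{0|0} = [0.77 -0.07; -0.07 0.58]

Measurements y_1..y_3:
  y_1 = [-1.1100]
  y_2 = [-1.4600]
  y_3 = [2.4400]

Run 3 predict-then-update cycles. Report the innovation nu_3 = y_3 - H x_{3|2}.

step 1: x^-=[-1.4287, -2.4792]  P^-=[1.0778 -0.1529; -0.1529 0.8395]  S=[1.4018]  K=[0.7437; 0.0287]  nu=[0.8889]  x^+=[-0.7676, -2.4537]  P^+=[0.3023 -0.1828; -0.1828 0.8383]
step 2: x^-=[-1.0315, -2.3294]  P^-=[0.4747 -0.1909; -0.1909 1.1138]  S=[0.7958]  K=[0.5413; 0.0820]  nu=[0.1072]  x^+=[-0.9734, -2.3206]  P^+=[0.2415 -0.2263; -0.2263 1.1085]
step 3: x^-=[-1.2527, -2.1709]  P^-=[0.3929 -0.2112; -0.2112 1.3887]  S=[0.7192]  K=[0.4788; 0.1505]  nu=[4.1920]  x^+=[0.7542, -1.5399]  P^+=[0.2280 -0.2630; -0.2630 1.3724]

innov = [4.1920]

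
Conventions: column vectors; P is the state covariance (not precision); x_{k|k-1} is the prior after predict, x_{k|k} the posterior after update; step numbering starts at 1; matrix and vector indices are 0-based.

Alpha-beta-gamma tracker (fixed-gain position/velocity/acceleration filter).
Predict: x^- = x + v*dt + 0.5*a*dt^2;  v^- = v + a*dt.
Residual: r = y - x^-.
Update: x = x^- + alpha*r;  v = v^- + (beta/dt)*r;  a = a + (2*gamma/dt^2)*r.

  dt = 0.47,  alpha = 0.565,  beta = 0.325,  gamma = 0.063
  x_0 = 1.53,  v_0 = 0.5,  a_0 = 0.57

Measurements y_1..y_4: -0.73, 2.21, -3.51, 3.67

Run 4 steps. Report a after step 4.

a_post = 1.5270

step 1: x_pred=1.8280  r=-2.5580  x^+=0.3827  v^+=-1.0009  a^+=-0.8890
step 2: x_pred=-0.1859  r=2.3959  x^+=1.1678  v^+=0.2380  a^+=0.4776
step 3: x_pred=1.3324  r=-4.8424  x^+=-1.4036  v^+=-2.8860  a^+=-2.2845
step 4: x_pred=-3.0123  r=6.6823  x^+=0.7632  v^+=0.6610  a^+=1.5270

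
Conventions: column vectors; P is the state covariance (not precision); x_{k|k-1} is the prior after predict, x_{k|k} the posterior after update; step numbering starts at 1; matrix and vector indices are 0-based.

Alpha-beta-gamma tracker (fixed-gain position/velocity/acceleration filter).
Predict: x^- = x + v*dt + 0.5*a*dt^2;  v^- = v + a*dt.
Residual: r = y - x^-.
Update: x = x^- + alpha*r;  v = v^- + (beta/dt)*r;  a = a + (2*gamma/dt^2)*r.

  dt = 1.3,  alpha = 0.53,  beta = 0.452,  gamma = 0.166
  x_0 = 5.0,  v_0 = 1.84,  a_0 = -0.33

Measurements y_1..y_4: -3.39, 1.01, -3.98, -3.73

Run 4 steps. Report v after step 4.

v_post = -2.7940

step 1: x_pred=7.1132  r=-10.5031  x^+=1.5465  v^+=-2.2409  a^+=-2.3933
step 2: x_pred=-3.3890  r=4.3990  x^+=-1.0575  v^+=-3.8227  a^+=-1.5292
step 3: x_pred=-7.3192  r=3.3392  x^+=-5.5494  v^+=-4.6496  a^+=-0.8732
step 4: x_pred=-12.3317  r=8.6017  x^+=-7.7728  v^+=-2.7940  a^+=0.8166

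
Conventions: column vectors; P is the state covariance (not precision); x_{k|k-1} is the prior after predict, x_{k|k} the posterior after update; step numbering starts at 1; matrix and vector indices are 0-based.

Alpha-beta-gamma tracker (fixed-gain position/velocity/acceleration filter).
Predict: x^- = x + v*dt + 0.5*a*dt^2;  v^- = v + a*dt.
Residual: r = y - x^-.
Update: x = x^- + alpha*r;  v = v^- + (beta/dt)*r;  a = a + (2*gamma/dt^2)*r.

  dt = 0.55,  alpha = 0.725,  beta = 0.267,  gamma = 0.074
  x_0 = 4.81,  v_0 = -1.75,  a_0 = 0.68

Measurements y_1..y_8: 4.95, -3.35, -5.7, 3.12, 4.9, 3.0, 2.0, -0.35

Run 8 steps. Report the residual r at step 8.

resid = -6.2372

step 1: x_pred=3.9503  r=0.9997  x^+=4.6751  v^+=-0.8907  a^+=1.1691
step 2: x_pred=4.3620  r=-7.7120  x^+=-1.2292  v^+=-3.9916  a^+=-2.6041
step 3: x_pred=-3.8184  r=-1.8816  x^+=-5.1826  v^+=-6.3372  a^+=-3.5246
step 4: x_pred=-9.2011  r=12.3211  x^+=-0.2683  v^+=-2.2944  a^+=2.5035
step 5: x_pred=-1.1516  r=6.0516  x^+=3.2358  v^+=2.0203  a^+=5.4643
step 6: x_pred=5.1735  r=-2.1735  x^+=3.5977  v^+=3.9706  a^+=4.4009
step 7: x_pred=6.4471  r=-4.4471  x^+=3.2230  v^+=4.2322  a^+=2.2251
step 8: x_pred=5.8872  r=-6.2372  x^+=1.3652  v^+=2.4281  a^+=-0.8265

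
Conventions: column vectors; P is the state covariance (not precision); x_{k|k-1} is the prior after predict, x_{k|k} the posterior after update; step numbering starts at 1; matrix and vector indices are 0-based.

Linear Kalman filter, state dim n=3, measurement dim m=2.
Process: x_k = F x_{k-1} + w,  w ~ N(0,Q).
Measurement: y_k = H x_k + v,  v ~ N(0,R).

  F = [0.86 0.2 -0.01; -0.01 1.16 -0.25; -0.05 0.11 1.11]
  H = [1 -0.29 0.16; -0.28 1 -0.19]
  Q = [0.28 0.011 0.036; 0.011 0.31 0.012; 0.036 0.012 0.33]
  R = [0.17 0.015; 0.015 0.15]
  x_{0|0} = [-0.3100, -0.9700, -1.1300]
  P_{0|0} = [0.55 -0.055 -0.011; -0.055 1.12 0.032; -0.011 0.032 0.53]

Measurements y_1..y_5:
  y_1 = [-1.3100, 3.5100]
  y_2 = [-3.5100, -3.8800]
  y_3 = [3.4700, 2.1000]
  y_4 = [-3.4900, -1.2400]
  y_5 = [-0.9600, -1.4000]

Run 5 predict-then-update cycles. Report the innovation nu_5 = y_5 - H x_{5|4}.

step 1: x^-=[-0.4493, -0.8396, -1.3455]  P^-=[0.7128 0.2131 0.0230; 0.2131 1.8329 0.0517; 0.0230 0.0517 1.0076]  S=[0.9417 -0.5107; -0.5107 1.9387]  K=[0.8140 0.2191; 0.1912 0.9600; 0.1620 -0.0328]  nu=[-0.8889, 3.9682]  x^+=[-0.3034, 2.7998, -1.6195]  P^+=[0.1779 0.0792 -0.0827; 0.0792 0.1994 0.1597; -0.0827 0.1597 0.9754]
step 2: x^-=[0.3153, 3.6556, -1.4745]  P^-=[0.4476 0.1449 -0.0151; 0.1449 0.5444 -0.0367; -0.0151 -0.0367 1.5819]  S=[0.6184 -0.1640; -0.1640 0.7178]  K=[0.7028 0.1918; 0.1684 0.7501; 0.2970 -0.3962]  nu=[-2.5292, -7.7275]  x^+=[-2.9446, -2.5667, 0.8357]  P^+=[0.1600 0.0602 -0.1260; 0.0602 0.1644 0.1712; -0.1260 0.1712 1.3761]
step 3: x^-=[-3.0541, -3.1568, 0.7925]  P^-=[0.4272 0.1276 -0.0599; 0.1276 0.5159 -0.1368; -0.0599 -0.1368 2.0831]  S=[0.6134 -0.1949; -0.1949 0.7487]  K=[0.6854 0.2043; 0.1562 0.7167; 0.3177 -0.6062]  nu=[5.4818, 4.5523]  x^+=[1.6334, 0.9622, -0.2255]  P^+=[0.1624 0.0543 -0.1691; 0.0543 0.1600 0.1840; -0.1691 0.1840 1.6710]
step 4: x^-=[1.5994, 1.1561, -0.2261]  P^-=[0.4275 0.1299 -0.1023; 0.1299 0.5209 -0.2028; -0.1023 -0.2028 2.4542]  S=[0.6149 -0.2095; -0.2095 0.7865]  K=[0.6821 0.2194; 0.1534 0.7060; 0.3195 -0.7293]  nu=[-4.7179, -1.9913]  x^+=[-2.0559, -0.9734, -0.2812]  P^+=[0.1662 0.0517 -0.1999; 0.0517 0.1599 0.1958; -0.1999 0.1958 1.8756]
step 5: x^-=[-1.9599, -1.0382, -0.3164]  P^-=[0.4300 0.1337 -0.1318; 0.1337 0.5266 -0.2446; -0.1318 -0.2446 2.7127]  S=[0.6167 -0.2177; -0.2177 0.8123]  K=[0.6813 0.2298; 0.1530 0.7004; 0.3213 -0.8041]  nu=[0.7494, -0.9707]  x^+=[-1.6724, -1.6035, 0.7049]  P^+=[0.1690 0.0502 -0.2199; 0.0502 0.1603 0.2048; -0.2199 0.2048 2.0113]

innov = [0.7494, -0.9707]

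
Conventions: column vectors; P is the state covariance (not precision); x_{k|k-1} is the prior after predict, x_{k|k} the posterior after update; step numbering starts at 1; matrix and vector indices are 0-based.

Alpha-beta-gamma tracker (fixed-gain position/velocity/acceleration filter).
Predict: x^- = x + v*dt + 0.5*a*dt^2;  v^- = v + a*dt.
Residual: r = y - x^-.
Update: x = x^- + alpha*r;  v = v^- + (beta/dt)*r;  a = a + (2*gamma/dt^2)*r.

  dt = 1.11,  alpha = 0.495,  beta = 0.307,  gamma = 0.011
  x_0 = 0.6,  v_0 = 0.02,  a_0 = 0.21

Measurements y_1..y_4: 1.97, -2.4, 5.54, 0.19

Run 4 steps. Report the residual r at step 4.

resid = -4.0480

step 1: x_pred=0.7516  r=1.2184  x^+=1.3547  v^+=0.5901  a^+=0.2318
step 2: x_pred=2.1525  r=-4.5525  x^+=-0.1010  v^+=-0.4118  a^+=0.1505
step 3: x_pred=-0.4654  r=6.0054  x^+=2.5073  v^+=1.4162  a^+=0.2577
step 4: x_pred=4.2380  r=-4.0480  x^+=2.2343  v^+=0.5827  a^+=0.1854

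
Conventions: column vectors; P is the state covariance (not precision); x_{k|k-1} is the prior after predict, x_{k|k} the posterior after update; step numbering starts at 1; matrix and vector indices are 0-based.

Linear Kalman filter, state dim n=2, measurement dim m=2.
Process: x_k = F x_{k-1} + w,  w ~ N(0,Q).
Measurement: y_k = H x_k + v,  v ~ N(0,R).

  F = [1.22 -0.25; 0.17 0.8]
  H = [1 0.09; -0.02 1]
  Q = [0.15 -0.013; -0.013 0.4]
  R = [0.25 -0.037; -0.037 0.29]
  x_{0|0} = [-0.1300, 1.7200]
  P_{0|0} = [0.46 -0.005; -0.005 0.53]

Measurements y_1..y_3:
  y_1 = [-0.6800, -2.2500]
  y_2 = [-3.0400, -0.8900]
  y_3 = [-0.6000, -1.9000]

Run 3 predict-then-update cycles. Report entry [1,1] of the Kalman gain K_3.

K[1,1] = 0.6419

step 1: x^-=[-0.5886, 1.3539]  P^-=[0.8708 -0.0283; -0.0283 0.7511]  S=[1.1218 -0.0150; -0.0150 1.0426]  K=[0.7736 -0.0327; 0.0447 0.7216]  nu=[-0.2133, -3.6157]  x^+=[-0.6355, -1.2648]  P^+=[0.1977 -0.0341; -0.0341 0.2069]
step 2: x^-=[-0.4591, -1.1199]  P^-=[0.4780 -0.0453; -0.0453 0.5289]  S=[0.7241 -0.0441; -0.0441 0.8209]  K=[0.6525 -0.0317; 0.0427 0.6477]  nu=[-2.4801, 0.2207]  x^+=[-2.0844, -1.0829]  P^+=[0.1670 -0.0300; -0.0300 0.1856]
step 3: x^-=[-2.2723, -1.2206]  P^-=[0.4285 -0.0435; -0.0435 0.5155]  S=[0.6748 -0.0426; -0.0426 0.8074]  K=[0.6272 -0.0314; 0.0448 0.6419]  nu=[1.7821, -0.7248]  x^+=[-1.1318, -1.6060]  P^+=[0.1606 -0.0291; -0.0291 0.1839]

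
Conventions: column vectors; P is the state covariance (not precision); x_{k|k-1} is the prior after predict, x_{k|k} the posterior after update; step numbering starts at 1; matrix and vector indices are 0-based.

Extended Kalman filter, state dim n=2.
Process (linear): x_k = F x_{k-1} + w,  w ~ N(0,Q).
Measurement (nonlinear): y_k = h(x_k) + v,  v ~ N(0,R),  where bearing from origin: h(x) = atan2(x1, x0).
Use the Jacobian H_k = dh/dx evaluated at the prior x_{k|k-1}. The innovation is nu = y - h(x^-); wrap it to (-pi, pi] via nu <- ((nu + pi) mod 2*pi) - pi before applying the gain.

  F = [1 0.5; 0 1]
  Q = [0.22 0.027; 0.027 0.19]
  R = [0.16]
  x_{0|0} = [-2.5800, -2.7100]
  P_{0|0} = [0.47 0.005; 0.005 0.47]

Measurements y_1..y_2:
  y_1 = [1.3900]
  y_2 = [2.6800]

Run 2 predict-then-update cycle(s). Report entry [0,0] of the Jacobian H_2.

H_jac[0,0] = 0.0512

step 1: x^-=[-3.9350, -2.7100]  P^-=[0.8125 0.2670; 0.2670 0.6600]  H_jac=[0.1187 -0.1724]  S=[0.1801]  K=[0.2800; -0.4556]  nu=[-2.3547]  x^+=[-4.5942, -1.6372]  P^+=[0.7984 0.2900; 0.2900 0.6226]
step 2: x^-=[-5.4128, -1.6372]  P^-=[1.4640 0.6283; 0.6283 0.8126]  H_jac=[0.0512 -0.1693]  S=[0.1762]  K=[-0.1781; -0.5980]  nu=[-0.7553]  x^+=[-5.2783, -1.1855]  P^+=[1.4584 0.6095; 0.6095 0.7496]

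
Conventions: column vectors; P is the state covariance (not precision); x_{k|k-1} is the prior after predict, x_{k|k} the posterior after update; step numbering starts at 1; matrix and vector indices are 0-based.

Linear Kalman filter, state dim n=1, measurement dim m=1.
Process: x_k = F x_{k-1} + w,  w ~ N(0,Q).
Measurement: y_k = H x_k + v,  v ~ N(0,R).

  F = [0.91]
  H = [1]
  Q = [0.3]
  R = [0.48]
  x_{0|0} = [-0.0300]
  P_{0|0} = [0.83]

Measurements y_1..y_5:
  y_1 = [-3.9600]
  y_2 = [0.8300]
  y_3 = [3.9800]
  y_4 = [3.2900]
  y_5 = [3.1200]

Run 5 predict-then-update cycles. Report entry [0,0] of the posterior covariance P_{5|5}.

step 1: x^-=[-0.0273]  P^-=[0.9873]  S=[1.4673]  K=[0.6729]  nu=[-3.9327]  x^+=[-2.6735]  P^+=[0.3230]
step 2: x^-=[-2.4329]  P^-=[0.5675]  S=[1.0475]  K=[0.5417]  nu=[3.2629]  x^+=[-0.6652]  P^+=[0.2600]
step 3: x^-=[-0.6054]  P^-=[0.5153]  S=[0.9953]  K=[0.5178]  nu=[4.5854]  x^+=[1.7687]  P^+=[0.2485]
step 4: x^-=[1.6095]  P^-=[0.5058]  S=[0.9858]  K=[0.5131]  nu=[1.6805]  x^+=[2.4718]  P^+=[0.2463]
step 5: x^-=[2.2493]  P^-=[0.5039]  S=[0.9839]  K=[0.5122]  nu=[0.8707]  x^+=[2.6952]  P^+=[0.2458]

P_post[0,0] = 0.2458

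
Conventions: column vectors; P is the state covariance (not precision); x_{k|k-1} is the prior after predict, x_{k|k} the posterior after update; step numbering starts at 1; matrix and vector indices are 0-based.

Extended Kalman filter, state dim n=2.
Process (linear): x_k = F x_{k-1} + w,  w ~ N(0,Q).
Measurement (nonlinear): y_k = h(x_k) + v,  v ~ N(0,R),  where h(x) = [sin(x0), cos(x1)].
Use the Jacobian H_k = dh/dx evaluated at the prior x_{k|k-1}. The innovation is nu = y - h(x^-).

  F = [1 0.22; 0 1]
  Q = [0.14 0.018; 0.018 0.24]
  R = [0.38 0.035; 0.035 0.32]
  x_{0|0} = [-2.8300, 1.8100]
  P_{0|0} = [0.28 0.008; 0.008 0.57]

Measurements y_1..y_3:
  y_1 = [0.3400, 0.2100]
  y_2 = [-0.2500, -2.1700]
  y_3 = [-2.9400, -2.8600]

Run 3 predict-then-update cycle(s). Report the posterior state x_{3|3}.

x_post = [-1.1968, 3.6361]

step 1: x^-=[-2.4318, 1.8100]  P^-=[0.4511 0.1514; 0.1514 0.8100]  H_jac=[-0.7585 0.0000; 0.0000 -0.9715]  S=[0.6395 0.1466; 0.1466 1.0845]  K=[-0.5200 -0.0653; -0.0137 -0.7238]  nu=[0.9917, 0.4469]  x^+=[-2.9767, 1.4730]  P^+=[0.2636 0.0403; 0.0403 0.2389]
step 2: x^-=[-2.6527, 1.4730]  P^-=[0.4328 0.1108; 0.1108 0.4789]  H_jac=[-0.8828 0.0000; 0.0000 -0.9952]  S=[0.7174 0.1324; 0.1324 0.7943]  K=[-0.5231 -0.0517; -0.0265 -0.5956]  nu=[0.2197, -2.2677]  x^+=[-2.6504, 2.8178]  P^+=[0.2272 0.0350; 0.0350 0.1924]
step 3: x^-=[-2.0305, 2.8178]  P^-=[0.3919 0.0953; 0.0953 0.4324]  H_jac=[-0.4437 0.0000; 0.0000 -0.3182]  S=[0.4572 0.0485; 0.0485 0.3638]  K=[-0.3769 -0.0332; -0.0532 -0.3712]  nu=[-2.0438, -1.9120]  x^+=[-1.1968, 3.6361]  P^+=[0.3254 0.0748; 0.0748 0.3791]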